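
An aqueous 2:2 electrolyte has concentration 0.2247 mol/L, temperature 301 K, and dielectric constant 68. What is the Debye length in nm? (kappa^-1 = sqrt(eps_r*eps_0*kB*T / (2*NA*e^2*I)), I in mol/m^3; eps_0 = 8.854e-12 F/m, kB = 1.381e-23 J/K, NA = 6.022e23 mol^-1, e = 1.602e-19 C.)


Ionic strength I = 0.2247 * 2^2 * 1000 = 898.8 mol/m^3
kappa^-1 = sqrt(68 * 8.854e-12 * 1.381e-23 * 301 / (2 * 6.022e23 * (1.602e-19)^2 * 898.8))
kappa^-1 = 0.3 nm

0.3


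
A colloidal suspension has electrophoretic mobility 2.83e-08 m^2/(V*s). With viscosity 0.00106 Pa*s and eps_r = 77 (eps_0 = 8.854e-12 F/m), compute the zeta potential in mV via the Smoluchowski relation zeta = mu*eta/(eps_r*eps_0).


Smoluchowski equation: zeta = mu * eta / (eps_r * eps_0)
zeta = 2.83e-08 * 0.00106 / (77 * 8.854e-12)
zeta = 0.044001 V = 44.0 mV

44.0


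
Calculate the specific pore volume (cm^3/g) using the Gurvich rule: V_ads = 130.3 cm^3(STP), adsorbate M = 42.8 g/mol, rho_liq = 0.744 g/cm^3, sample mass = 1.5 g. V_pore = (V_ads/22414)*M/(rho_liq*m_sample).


Moles adsorbed n = V_ads / 22414 = 130.3 / 22414 = 5.813331e-03 mol
Liquid volume V_liq = n * M / rho_liq = 5.813331e-03 * 42.8 / 0.744 = 0.33442 cm^3
Specific pore volume V_pore = V_liq / m_sample = 0.33442 / 1.5
V_pore = 0.2229 cm^3/g

0.2229


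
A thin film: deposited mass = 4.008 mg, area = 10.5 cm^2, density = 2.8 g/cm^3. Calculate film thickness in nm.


Convert: m = 4.008 mg = 4.0080e-06 kg, A = 10.5 cm^2 = 1.0500e-03 m^2, rho = 2.8 g/cm^3 = 2800 kg/m^3
t = m / (A * rho)
t = 4.0080e-06 / (1.0500e-03 * 2800)
t = 1.3633e-06 m = 1363.3 nm

1363.3


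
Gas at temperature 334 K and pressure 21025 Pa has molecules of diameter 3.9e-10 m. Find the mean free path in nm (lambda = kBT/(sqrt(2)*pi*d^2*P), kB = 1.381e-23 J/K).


Mean free path: lambda = kB*T / (sqrt(2) * pi * d^2 * P)
lambda = 1.381e-23 * 334 / (sqrt(2) * pi * (3.9e-10)^2 * 21025)
lambda = 3.24646e-07 m
lambda = 324.65 nm

324.65


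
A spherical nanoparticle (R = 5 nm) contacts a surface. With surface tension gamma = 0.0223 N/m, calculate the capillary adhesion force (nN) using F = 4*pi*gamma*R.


Convert radius: R = 5 nm = 5e-09 m
F = 4 * pi * gamma * R
F = 4 * pi * 0.0223 * 5e-09
F = 1.40115e-09 N = 1.4012 nN

1.4012


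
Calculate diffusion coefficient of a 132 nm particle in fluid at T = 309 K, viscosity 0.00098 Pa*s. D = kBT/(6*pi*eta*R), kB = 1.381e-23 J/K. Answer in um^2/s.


Radius R = 132/2 = 66 nm = 6.6e-08 m
D = kB*T / (6*pi*eta*R)
D = 1.381e-23 * 309 / (6 * pi * 0.00098 * 6.6e-08)
D = 3.5001e-12 m^2/s = 3.5 um^2/s

3.5


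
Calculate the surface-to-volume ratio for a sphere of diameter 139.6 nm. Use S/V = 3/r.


Radius r = 139.6/2 = 69.8 nm
S/V = 3 / r = 3 / 69.8
S/V = 0.043 nm^-1

0.043


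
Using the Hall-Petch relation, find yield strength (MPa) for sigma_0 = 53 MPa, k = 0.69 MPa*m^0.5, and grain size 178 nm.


d = 178 nm = 1.78e-07 m
sqrt(d) = 0.0004219005
Hall-Petch contribution = k / sqrt(d) = 0.69 / 0.0004219005 = 1635.5 MPa
sigma = sigma_0 + k/sqrt(d) = 53 + 1635.5 = 1688.5 MPa

1688.5


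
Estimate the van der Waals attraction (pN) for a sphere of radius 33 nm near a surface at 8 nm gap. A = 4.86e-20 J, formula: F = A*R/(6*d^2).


Convert to SI: R = 33 nm = 3.3e-08 m, d = 8 nm = 8e-09 m
F = A * R / (6 * d^2)
F = 4.86e-20 * 3.3e-08 / (6 * (8e-09)^2)
F = 4.17656e-12 N = 4.177 pN

4.177


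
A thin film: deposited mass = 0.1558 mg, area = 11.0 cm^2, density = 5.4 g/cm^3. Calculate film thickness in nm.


Convert: m = 0.1558 mg = 1.5580e-07 kg, A = 11.0 cm^2 = 1.1000e-03 m^2, rho = 5.4 g/cm^3 = 5400 kg/m^3
t = m / (A * rho)
t = 1.5580e-07 / (1.1000e-03 * 5400)
t = 2.6229e-08 m = 26.2 nm

26.2


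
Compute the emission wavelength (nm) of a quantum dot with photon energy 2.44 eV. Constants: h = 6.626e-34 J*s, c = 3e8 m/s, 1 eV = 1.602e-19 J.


Convert energy: E = 2.44 eV = 2.44 * 1.602e-19 = 3.90888e-19 J
lambda = h*c / E = 6.626e-34 * 3e8 / 3.90888e-19
lambda = 5.08534e-07 m = 508.5 nm

508.5


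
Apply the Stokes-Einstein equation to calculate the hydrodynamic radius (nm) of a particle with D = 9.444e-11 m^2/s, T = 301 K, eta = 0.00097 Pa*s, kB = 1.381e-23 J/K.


Stokes-Einstein: R = kB*T / (6*pi*eta*D)
R = 1.381e-23 * 301 / (6 * pi * 0.00097 * 9.444e-11)
R = 2.40731e-09 m = 2.41 nm

2.41


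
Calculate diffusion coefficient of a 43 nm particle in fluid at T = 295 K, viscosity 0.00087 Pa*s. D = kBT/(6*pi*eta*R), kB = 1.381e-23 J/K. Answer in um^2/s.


Radius R = 43/2 = 21.5 nm = 2.15e-08 m
D = kB*T / (6*pi*eta*R)
D = 1.381e-23 * 295 / (6 * pi * 0.00087 * 2.15e-08)
D = 1.15547e-11 m^2/s = 11.555 um^2/s

11.555


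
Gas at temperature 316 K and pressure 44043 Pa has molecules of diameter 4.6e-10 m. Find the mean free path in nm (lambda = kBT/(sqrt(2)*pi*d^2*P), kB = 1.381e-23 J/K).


Mean free path: lambda = kB*T / (sqrt(2) * pi * d^2 * P)
lambda = 1.381e-23 * 316 / (sqrt(2) * pi * (4.6e-10)^2 * 44043)
lambda = 1.05396e-07 m
lambda = 105.4 nm

105.4


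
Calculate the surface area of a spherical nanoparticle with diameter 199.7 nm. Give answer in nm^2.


Radius r = 199.7/2 = 99.85 nm
Surface area SA = 4 * pi * r^2
SA = 4 * pi * (99.85)^2
SA = 125287.0 nm^2

125287.0


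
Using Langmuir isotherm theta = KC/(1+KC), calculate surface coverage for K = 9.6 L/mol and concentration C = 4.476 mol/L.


Langmuir isotherm: theta = K*C / (1 + K*C)
K*C = 9.6 * 4.476 = 42.9696
theta = 42.9696 / (1 + 42.9696) = 42.9696 / 43.9696
theta = 0.9773

0.9773


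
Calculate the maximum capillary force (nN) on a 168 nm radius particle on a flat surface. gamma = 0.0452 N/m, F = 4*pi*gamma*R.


Convert radius: R = 168 nm = 1.68e-07 m
F = 4 * pi * gamma * R
F = 4 * pi * 0.0452 * 1.68e-07
F = 9.5424e-08 N = 95.424 nN

95.424


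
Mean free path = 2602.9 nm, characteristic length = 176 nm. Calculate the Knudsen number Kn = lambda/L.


Knudsen number Kn = lambda / L
Kn = 2602.9 / 176
Kn = 14.7892

14.7892


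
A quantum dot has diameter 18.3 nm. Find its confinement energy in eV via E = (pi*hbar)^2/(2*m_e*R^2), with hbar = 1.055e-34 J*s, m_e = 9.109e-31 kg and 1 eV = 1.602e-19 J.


Radius R = 18.3/2 = 9.15 nm = 9.15e-09 m
E = (pi * 1.055e-34)^2 / (2 * 9.109e-31 * (9.15e-09)^2)
E(J) = 7.20214e-22
E = E(J) / 1.602e-19 = 0.0045 eV

0.0045


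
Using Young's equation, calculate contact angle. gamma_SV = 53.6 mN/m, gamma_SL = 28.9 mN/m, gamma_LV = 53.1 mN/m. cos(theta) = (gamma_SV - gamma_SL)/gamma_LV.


cos(theta) = (gamma_SV - gamma_SL) / gamma_LV
cos(theta) = (53.6 - 28.9) / 53.1
cos(theta) = 0.46516
theta = arccos(0.46516) = 62.28 degrees

62.28


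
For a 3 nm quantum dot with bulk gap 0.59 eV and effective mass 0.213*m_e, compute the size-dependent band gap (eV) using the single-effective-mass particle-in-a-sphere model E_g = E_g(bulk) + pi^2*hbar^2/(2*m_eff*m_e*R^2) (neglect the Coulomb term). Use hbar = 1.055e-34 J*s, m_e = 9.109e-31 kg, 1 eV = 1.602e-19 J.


Radius R = 3/2 nm = 1.5e-09 m
Confinement energy dE = pi^2 * hbar^2 / (2 * m_eff * m_e * R^2)
dE = pi^2 * (1.055e-34)^2 / (2 * 0.213 * 9.109e-31 * (1.5e-09)^2) J, divided by 1.602e-19 J/eV
dE = 0.7854 eV
Total band gap = E_g(bulk) + dE = 0.59 + 0.7854 = 1.3754 eV

1.3754


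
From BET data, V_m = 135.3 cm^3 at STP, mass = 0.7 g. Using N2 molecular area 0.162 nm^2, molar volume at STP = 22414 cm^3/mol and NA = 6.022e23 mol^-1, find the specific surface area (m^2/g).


Number of moles in monolayer = V_m / 22414 = 135.3 / 22414 = 0.00603641
Number of molecules = moles * NA = 0.00603641 * 6.022e23
SA = molecules * sigma / mass
SA = (135.3 / 22414) * 6.022e23 * 0.162e-18 / 0.7
SA = 841.3 m^2/g

841.3


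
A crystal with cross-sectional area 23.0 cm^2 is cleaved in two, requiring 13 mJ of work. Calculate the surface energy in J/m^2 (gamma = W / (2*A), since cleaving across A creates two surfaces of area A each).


Convert: A = 23.0 cm^2 = 0.0023 m^2, W = 13 mJ = 0.013 J
Cleaving exposes two faces of area A, so total new surface = 2*A and gamma = W / (2*A)
gamma = 0.013 / (2 * 0.0023)
gamma = 2.826 J/m^2

2.826


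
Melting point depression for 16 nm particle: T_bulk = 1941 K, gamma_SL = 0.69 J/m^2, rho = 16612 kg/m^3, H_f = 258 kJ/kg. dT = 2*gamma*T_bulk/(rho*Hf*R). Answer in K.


Radius R = 16/2 = 8 nm = 8e-09 m
Convert H_f = 258 kJ/kg = 258000 J/kg
dT = 2 * gamma_SL * T_bulk / (rho * H_f * R)
dT = 2 * 0.69 * 1941 / (16612 * 258000 * 8e-09)
dT = 78.1 K

78.1


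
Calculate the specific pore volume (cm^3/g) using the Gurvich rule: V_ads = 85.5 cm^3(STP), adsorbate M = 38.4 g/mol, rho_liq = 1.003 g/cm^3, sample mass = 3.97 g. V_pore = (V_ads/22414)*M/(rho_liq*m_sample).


Moles adsorbed n = V_ads / 22414 = 85.5 / 22414 = 3.814580e-03 mol
Liquid volume V_liq = n * M / rho_liq = 3.814580e-03 * 38.4 / 1.003 = 0.14604 cm^3
Specific pore volume V_pore = V_liq / m_sample = 0.14604 / 3.97
V_pore = 0.0368 cm^3/g

0.0368


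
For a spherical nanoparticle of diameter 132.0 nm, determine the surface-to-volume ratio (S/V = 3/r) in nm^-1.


Radius r = 132.0/2 = 66 nm
S/V = 3 / r = 3 / 66
S/V = 0.0455 nm^-1

0.0455


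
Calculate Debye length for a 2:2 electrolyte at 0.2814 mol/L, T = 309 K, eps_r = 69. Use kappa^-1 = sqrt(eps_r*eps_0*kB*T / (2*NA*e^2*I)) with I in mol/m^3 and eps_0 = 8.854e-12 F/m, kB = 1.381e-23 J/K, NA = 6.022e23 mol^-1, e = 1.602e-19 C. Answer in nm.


Ionic strength I = 0.2814 * 2^2 * 1000 = 1125.6 mol/m^3
kappa^-1 = sqrt(69 * 8.854e-12 * 1.381e-23 * 309 / (2 * 6.022e23 * (1.602e-19)^2 * 1125.6))
kappa^-1 = 0.274 nm

0.274


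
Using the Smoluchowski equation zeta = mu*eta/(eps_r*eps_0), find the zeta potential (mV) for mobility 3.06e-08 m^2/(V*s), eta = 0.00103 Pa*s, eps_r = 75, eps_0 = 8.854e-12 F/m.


Smoluchowski equation: zeta = mu * eta / (eps_r * eps_0)
zeta = 3.06e-08 * 0.00103 / (75 * 8.854e-12)
zeta = 0.047463 V = 47.46 mV

47.46


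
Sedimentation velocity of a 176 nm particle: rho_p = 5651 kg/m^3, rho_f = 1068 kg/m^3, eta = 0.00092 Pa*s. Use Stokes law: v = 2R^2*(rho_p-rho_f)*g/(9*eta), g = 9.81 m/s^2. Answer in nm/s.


Radius R = 176/2 nm = 8.8e-08 m
Density difference = 5651 - 1068 = 4583 kg/m^3
v = 2 * R^2 * (rho_p - rho_f) * g / (9 * eta)
v = 2 * (8.8e-08)^2 * 4583 * 9.81 / (9 * 0.00092)
v = 8.40977e-08 m/s = 84.0977 nm/s

84.0977


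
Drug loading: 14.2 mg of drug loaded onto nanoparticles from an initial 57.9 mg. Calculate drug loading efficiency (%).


Drug loading efficiency = (drug loaded / drug initial) * 100
DLE = 14.2 / 57.9 * 100
DLE = 0.2453 * 100
DLE = 24.53%

24.53


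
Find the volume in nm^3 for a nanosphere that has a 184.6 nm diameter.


Radius r = 184.6/2 = 92.3 nm
Volume V = (4/3) * pi * r^3
V = (4/3) * pi * (92.3)^3
V = 3293773.36 nm^3

3293773.36


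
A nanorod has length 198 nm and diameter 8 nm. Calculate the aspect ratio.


Aspect ratio AR = length / diameter
AR = 198 / 8
AR = 24.75

24.75


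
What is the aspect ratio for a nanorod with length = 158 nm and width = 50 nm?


Aspect ratio AR = length / diameter
AR = 158 / 50
AR = 3.16

3.16


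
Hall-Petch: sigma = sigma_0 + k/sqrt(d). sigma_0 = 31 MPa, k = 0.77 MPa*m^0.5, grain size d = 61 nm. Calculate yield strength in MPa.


d = 61 nm = 6.1e-08 m
sqrt(d) = 0.0002469818
Hall-Petch contribution = k / sqrt(d) = 0.77 / 0.0002469818 = 3117.6 MPa
sigma = sigma_0 + k/sqrt(d) = 31 + 3117.6 = 3148.6 MPa

3148.6


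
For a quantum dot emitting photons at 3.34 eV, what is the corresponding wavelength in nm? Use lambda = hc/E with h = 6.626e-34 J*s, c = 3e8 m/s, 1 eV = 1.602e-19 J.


Convert energy: E = 3.34 eV = 3.34 * 1.602e-19 = 5.35068e-19 J
lambda = h*c / E = 6.626e-34 * 3e8 / 5.35068e-19
lambda = 3.71504e-07 m = 371.5 nm

371.5


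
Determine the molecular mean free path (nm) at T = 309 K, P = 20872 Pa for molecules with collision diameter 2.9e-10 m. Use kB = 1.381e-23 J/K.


Mean free path: lambda = kB*T / (sqrt(2) * pi * d^2 * P)
lambda = 1.381e-23 * 309 / (sqrt(2) * pi * (2.9e-10)^2 * 20872)
lambda = 5.47176e-07 m
lambda = 547.18 nm

547.18


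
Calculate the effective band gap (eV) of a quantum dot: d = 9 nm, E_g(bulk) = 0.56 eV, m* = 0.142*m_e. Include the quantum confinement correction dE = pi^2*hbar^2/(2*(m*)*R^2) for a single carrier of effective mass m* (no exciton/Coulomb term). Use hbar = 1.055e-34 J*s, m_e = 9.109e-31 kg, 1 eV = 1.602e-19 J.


Radius R = 9/2 nm = 4.5e-09 m
Confinement energy dE = pi^2 * hbar^2 / (2 * m_eff * m_e * R^2)
dE = pi^2 * (1.055e-34)^2 / (2 * 0.142 * 9.109e-31 * (4.5e-09)^2) J, divided by 1.602e-19 J/eV
dE = 0.1309 eV
Total band gap = E_g(bulk) + dE = 0.56 + 0.1309 = 0.6909 eV

0.6909


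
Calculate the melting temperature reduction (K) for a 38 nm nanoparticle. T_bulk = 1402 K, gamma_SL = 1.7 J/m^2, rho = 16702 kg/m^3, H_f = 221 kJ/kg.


Radius R = 38/2 = 19 nm = 1.9e-08 m
Convert H_f = 221 kJ/kg = 221000 J/kg
dT = 2 * gamma_SL * T_bulk / (rho * H_f * R)
dT = 2 * 1.7 * 1402 / (16702 * 221000 * 1.9e-08)
dT = 68.0 K

68.0


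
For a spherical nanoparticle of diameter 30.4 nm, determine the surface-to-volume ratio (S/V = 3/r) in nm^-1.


Radius r = 30.4/2 = 15.2 nm
S/V = 3 / r = 3 / 15.2
S/V = 0.1974 nm^-1

0.1974


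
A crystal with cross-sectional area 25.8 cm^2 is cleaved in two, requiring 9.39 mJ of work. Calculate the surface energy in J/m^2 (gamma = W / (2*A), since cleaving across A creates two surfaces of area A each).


Convert: A = 25.8 cm^2 = 0.00258 m^2, W = 9.39 mJ = 0.00939 J
Cleaving exposes two faces of area A, so total new surface = 2*A and gamma = W / (2*A)
gamma = 0.00939 / (2 * 0.00258)
gamma = 1.82 J/m^2

1.82


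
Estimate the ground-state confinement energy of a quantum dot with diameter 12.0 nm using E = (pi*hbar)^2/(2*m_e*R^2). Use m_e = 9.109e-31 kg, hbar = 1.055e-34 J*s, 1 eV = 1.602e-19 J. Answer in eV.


Radius R = 12.0/2 = 6 nm = 6e-09 m
E = (pi * 1.055e-34)^2 / (2 * 9.109e-31 * (6e-09)^2)
E(J) = 1.67495e-21
E = E(J) / 1.602e-19 = 0.0105 eV

0.0105


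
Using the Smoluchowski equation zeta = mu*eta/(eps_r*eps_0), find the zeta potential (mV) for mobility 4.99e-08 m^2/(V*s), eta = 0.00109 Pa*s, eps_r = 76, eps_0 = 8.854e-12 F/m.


Smoluchowski equation: zeta = mu * eta / (eps_r * eps_0)
zeta = 4.99e-08 * 0.00109 / (76 * 8.854e-12)
zeta = 0.08083 V = 80.83 mV

80.83


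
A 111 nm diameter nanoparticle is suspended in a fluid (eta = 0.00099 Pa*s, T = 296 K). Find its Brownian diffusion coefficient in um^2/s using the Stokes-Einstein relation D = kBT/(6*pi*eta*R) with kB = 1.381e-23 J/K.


Radius R = 111/2 = 55.5 nm = 5.55e-08 m
D = kB*T / (6*pi*eta*R)
D = 1.381e-23 * 296 / (6 * pi * 0.00099 * 5.55e-08)
D = 3.9469e-12 m^2/s = 3.947 um^2/s

3.947


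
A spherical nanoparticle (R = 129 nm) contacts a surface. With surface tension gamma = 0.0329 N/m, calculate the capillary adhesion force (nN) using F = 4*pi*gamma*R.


Convert radius: R = 129 nm = 1.29e-07 m
F = 4 * pi * gamma * R
F = 4 * pi * 0.0329 * 1.29e-07
F = 5.33329e-08 N = 53.3329 nN

53.3329


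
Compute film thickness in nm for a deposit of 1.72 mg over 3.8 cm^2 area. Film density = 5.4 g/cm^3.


Convert: m = 1.72 mg = 1.7200e-06 kg, A = 3.8 cm^2 = 3.8000e-04 m^2, rho = 5.4 g/cm^3 = 5400 kg/m^3
t = m / (A * rho)
t = 1.7200e-06 / (3.8000e-04 * 5400)
t = 8.3821e-07 m = 838.2 nm

838.2


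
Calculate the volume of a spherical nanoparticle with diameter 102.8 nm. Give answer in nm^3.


Radius r = 102.8/2 = 51.4 nm
Volume V = (4/3) * pi * r^3
V = (4/3) * pi * (51.4)^3
V = 568824.07 nm^3

568824.07


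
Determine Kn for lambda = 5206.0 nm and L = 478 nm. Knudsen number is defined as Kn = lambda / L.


Knudsen number Kn = lambda / L
Kn = 5206.0 / 478
Kn = 10.8912

10.8912


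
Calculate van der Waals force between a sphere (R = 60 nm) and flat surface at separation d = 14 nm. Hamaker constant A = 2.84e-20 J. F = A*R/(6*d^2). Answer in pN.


Convert to SI: R = 60 nm = 6e-08 m, d = 14 nm = 1.4e-08 m
F = A * R / (6 * d^2)
F = 2.84e-20 * 6e-08 / (6 * (1.4e-08)^2)
F = 1.44898e-12 N = 1.449 pN

1.449


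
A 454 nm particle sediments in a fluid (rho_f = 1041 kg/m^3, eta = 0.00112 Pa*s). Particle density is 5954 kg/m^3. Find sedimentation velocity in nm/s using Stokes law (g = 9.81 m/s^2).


Radius R = 454/2 nm = 2.27e-07 m
Density difference = 5954 - 1041 = 4913 kg/m^3
v = 2 * R^2 * (rho_p - rho_f) * g / (9 * eta)
v = 2 * (2.27e-07)^2 * 4913 * 9.81 / (9 * 0.00112)
v = 4.92762e-07 m/s = 492.7617 nm/s

492.7617


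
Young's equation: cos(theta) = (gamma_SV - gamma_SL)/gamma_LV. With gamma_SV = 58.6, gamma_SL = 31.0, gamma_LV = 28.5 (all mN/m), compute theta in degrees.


cos(theta) = (gamma_SV - gamma_SL) / gamma_LV
cos(theta) = (58.6 - 31.0) / 28.5
cos(theta) = 0.968421
theta = arccos(0.968421) = 14.44 degrees

14.44


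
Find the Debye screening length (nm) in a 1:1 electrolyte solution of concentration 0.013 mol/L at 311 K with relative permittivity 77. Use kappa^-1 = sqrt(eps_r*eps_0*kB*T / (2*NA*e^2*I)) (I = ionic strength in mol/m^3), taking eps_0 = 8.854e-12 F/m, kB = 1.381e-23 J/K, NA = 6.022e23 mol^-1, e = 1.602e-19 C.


Ionic strength I = 0.013 * 1^2 * 1000 = 13 mol/m^3
kappa^-1 = sqrt(77 * 8.854e-12 * 1.381e-23 * 311 / (2 * 6.022e23 * (1.602e-19)^2 * 13))
kappa^-1 = 2.699 nm

2.699


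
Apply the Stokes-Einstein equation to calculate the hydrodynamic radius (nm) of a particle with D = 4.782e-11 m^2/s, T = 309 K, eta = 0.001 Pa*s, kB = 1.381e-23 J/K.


Stokes-Einstein: R = kB*T / (6*pi*eta*D)
R = 1.381e-23 * 309 / (6 * pi * 0.001 * 4.782e-11)
R = 4.73414e-09 m = 4.73 nm

4.73


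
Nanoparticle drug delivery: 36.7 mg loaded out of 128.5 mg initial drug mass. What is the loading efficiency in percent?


Drug loading efficiency = (drug loaded / drug initial) * 100
DLE = 36.7 / 128.5 * 100
DLE = 0.2856 * 100
DLE = 28.56%

28.56


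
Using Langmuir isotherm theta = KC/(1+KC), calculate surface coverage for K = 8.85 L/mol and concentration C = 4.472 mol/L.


Langmuir isotherm: theta = K*C / (1 + K*C)
K*C = 8.85 * 4.472 = 39.5772
theta = 39.5772 / (1 + 39.5772) = 39.5772 / 40.5772
theta = 0.9754

0.9754


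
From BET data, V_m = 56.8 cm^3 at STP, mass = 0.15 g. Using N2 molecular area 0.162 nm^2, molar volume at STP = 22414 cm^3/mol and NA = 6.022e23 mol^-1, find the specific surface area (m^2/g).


Number of moles in monolayer = V_m / 22414 = 56.8 / 22414 = 0.00253413
Number of molecules = moles * NA = 0.00253413 * 6.022e23
SA = molecules * sigma / mass
SA = (56.8 / 22414) * 6.022e23 * 0.162e-18 / 0.15
SA = 1648.1 m^2/g

1648.1


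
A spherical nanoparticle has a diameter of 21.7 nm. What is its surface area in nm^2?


Radius r = 21.7/2 = 10.85 nm
Surface area SA = 4 * pi * r^2
SA = 4 * pi * (10.85)^2
SA = 1479.34 nm^2

1479.34


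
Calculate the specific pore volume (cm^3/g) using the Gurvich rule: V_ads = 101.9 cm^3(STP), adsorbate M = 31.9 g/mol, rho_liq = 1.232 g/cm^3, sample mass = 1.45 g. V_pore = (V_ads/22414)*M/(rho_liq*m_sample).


Moles adsorbed n = V_ads / 22414 = 101.9 / 22414 = 4.546266e-03 mol
Liquid volume V_liq = n * M / rho_liq = 4.546266e-03 * 31.9 / 1.232 = 0.11772 cm^3
Specific pore volume V_pore = V_liq / m_sample = 0.11772 / 1.45
V_pore = 0.0812 cm^3/g

0.0812


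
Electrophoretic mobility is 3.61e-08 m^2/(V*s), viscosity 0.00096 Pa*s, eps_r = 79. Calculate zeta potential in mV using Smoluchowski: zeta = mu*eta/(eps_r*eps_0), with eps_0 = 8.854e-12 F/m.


Smoluchowski equation: zeta = mu * eta / (eps_r * eps_0)
zeta = 3.61e-08 * 0.00096 / (79 * 8.854e-12)
zeta = 0.049546 V = 49.55 mV

49.55


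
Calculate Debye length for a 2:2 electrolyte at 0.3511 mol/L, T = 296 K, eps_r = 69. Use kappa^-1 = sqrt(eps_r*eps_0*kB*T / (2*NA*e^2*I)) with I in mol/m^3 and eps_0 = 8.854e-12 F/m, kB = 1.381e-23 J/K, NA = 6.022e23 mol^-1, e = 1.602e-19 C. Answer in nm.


Ionic strength I = 0.3511 * 2^2 * 1000 = 1404.4 mol/m^3
kappa^-1 = sqrt(69 * 8.854e-12 * 1.381e-23 * 296 / (2 * 6.022e23 * (1.602e-19)^2 * 1404.4))
kappa^-1 = 0.24 nm

0.24


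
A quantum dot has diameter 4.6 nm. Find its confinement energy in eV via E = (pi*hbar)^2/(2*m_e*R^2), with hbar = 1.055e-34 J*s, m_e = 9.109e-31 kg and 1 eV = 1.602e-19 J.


Radius R = 4.6/2 = 2.3 nm = 2.3e-09 m
E = (pi * 1.055e-34)^2 / (2 * 9.109e-31 * (2.3e-09)^2)
E(J) = 1.13985e-20
E = E(J) / 1.602e-19 = 0.0712 eV

0.0712


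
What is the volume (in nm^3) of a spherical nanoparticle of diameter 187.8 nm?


Radius r = 187.8/2 = 93.9 nm
Volume V = (4/3) * pi * r^3
V = (4/3) * pi * (93.9)^3
V = 3468050.29 nm^3

3468050.29


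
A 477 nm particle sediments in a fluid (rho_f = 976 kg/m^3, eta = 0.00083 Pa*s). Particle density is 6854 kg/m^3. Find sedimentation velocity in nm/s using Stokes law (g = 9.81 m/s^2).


Radius R = 477/2 nm = 2.385e-07 m
Density difference = 6854 - 976 = 5878 kg/m^3
v = 2 * R^2 * (rho_p - rho_f) * g / (9 * eta)
v = 2 * (2.385e-07)^2 * 5878 * 9.81 / (9 * 0.00083)
v = 8.78182e-07 m/s = 878.1824 nm/s

878.1824


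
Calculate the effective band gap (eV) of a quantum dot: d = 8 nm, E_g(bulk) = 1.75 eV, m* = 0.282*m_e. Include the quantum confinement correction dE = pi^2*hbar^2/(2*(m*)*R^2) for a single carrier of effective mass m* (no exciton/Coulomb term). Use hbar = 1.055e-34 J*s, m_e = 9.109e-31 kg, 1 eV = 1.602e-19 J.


Radius R = 8/2 nm = 4e-09 m
Confinement energy dE = pi^2 * hbar^2 / (2 * m_eff * m_e * R^2)
dE = pi^2 * (1.055e-34)^2 / (2 * 0.282 * 9.109e-31 * (4e-09)^2) J, divided by 1.602e-19 J/eV
dE = 0.0834 eV
Total band gap = E_g(bulk) + dE = 1.75 + 0.0834 = 1.8334 eV

1.8334


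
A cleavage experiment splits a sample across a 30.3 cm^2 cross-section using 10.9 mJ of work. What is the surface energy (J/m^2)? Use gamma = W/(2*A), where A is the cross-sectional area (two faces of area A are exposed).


Convert: A = 30.3 cm^2 = 0.00303 m^2, W = 10.9 mJ = 0.0109 J
Cleaving exposes two faces of area A, so total new surface = 2*A and gamma = W / (2*A)
gamma = 0.0109 / (2 * 0.00303)
gamma = 1.799 J/m^2

1.799


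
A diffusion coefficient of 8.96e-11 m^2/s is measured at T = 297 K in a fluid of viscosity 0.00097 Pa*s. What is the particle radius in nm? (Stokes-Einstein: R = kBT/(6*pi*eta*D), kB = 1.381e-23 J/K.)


Stokes-Einstein: R = kB*T / (6*pi*eta*D)
R = 1.381e-23 * 297 / (6 * pi * 0.00097 * 8.96e-11)
R = 2.50362e-09 m = 2.5 nm

2.5


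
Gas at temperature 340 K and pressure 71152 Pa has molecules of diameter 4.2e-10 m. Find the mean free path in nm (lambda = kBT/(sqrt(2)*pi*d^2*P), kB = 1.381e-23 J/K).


Mean free path: lambda = kB*T / (sqrt(2) * pi * d^2 * P)
lambda = 1.381e-23 * 340 / (sqrt(2) * pi * (4.2e-10)^2 * 71152)
lambda = 8.42019e-08 m
lambda = 84.2 nm

84.2


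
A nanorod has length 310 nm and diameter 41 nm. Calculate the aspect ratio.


Aspect ratio AR = length / diameter
AR = 310 / 41
AR = 7.56

7.56


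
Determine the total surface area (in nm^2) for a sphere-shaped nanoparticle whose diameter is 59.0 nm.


Radius r = 59.0/2 = 29.5 nm
Surface area SA = 4 * pi * r^2
SA = 4 * pi * (29.5)^2
SA = 10935.88 nm^2

10935.88


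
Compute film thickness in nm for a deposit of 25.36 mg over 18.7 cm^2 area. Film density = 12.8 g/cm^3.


Convert: m = 25.36 mg = 2.5360e-05 kg, A = 18.7 cm^2 = 1.8700e-03 m^2, rho = 12.8 g/cm^3 = 12800 kg/m^3
t = m / (A * rho)
t = 2.5360e-05 / (1.8700e-03 * 12800)
t = 1.0595e-06 m = 1059.5 nm

1059.5


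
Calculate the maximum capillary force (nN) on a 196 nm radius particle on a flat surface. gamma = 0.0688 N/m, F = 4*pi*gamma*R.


Convert radius: R = 196 nm = 1.96e-07 m
F = 4 * pi * gamma * R
F = 4 * pi * 0.0688 * 1.96e-07
F = 1.69455e-07 N = 169.455 nN

169.455


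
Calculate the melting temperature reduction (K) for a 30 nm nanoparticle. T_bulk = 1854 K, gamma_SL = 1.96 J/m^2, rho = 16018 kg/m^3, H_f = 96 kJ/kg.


Radius R = 30/2 = 15 nm = 1.5e-08 m
Convert H_f = 96 kJ/kg = 96000 J/kg
dT = 2 * gamma_SL * T_bulk / (rho * H_f * R)
dT = 2 * 1.96 * 1854 / (16018 * 96000 * 1.5e-08)
dT = 315.1 K

315.1


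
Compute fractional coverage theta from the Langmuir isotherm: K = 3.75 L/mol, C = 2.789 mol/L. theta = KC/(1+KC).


Langmuir isotherm: theta = K*C / (1 + K*C)
K*C = 3.75 * 2.789 = 10.45875
theta = 10.45875 / (1 + 10.45875) = 10.45875 / 11.45875
theta = 0.9127

0.9127


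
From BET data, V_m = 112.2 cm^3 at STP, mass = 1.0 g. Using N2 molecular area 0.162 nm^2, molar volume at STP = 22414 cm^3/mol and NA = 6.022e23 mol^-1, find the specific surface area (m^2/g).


Number of moles in monolayer = V_m / 22414 = 112.2 / 22414 = 0.0050058
Number of molecules = moles * NA = 0.0050058 * 6.022e23
SA = molecules * sigma / mass
SA = (112.2 / 22414) * 6.022e23 * 0.162e-18 / 1.0
SA = 488.3 m^2/g

488.3


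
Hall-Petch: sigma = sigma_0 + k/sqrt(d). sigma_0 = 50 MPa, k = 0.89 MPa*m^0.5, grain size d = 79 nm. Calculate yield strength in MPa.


d = 79 nm = 7.9e-08 m
sqrt(d) = 0.0002810694
Hall-Petch contribution = k / sqrt(d) = 0.89 / 0.0002810694 = 3166.5 MPa
sigma = sigma_0 + k/sqrt(d) = 50 + 3166.5 = 3216.5 MPa

3216.5


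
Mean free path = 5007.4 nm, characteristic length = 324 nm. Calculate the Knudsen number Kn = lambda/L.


Knudsen number Kn = lambda / L
Kn = 5007.4 / 324
Kn = 15.4549

15.4549


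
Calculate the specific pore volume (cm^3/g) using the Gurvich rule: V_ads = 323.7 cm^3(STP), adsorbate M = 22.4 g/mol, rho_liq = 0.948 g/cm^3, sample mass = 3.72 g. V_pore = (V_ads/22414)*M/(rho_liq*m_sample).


Moles adsorbed n = V_ads / 22414 = 323.7 / 22414 = 1.444187e-02 mol
Liquid volume V_liq = n * M / rho_liq = 1.444187e-02 * 22.4 / 0.948 = 0.34124 cm^3
Specific pore volume V_pore = V_liq / m_sample = 0.34124 / 3.72
V_pore = 0.0917 cm^3/g

0.0917


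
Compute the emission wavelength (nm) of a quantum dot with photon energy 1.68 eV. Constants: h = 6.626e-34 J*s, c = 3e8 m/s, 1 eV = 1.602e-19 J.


Convert energy: E = 1.68 eV = 1.68 * 1.602e-19 = 2.69136e-19 J
lambda = h*c / E = 6.626e-34 * 3e8 / 2.69136e-19
lambda = 7.38586e-07 m = 738.6 nm

738.6


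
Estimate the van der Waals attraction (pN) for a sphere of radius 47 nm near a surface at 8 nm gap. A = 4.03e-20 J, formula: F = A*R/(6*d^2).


Convert to SI: R = 47 nm = 4.7e-08 m, d = 8 nm = 8e-09 m
F = A * R / (6 * d^2)
F = 4.03e-20 * 4.7e-08 / (6 * (8e-09)^2)
F = 4.93255e-12 N = 4.933 pN

4.933


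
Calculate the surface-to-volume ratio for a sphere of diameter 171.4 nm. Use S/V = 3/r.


Radius r = 171.4/2 = 85.7 nm
S/V = 3 / r = 3 / 85.7
S/V = 0.035 nm^-1

0.035


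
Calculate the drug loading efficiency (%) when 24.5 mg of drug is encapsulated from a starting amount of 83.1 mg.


Drug loading efficiency = (drug loaded / drug initial) * 100
DLE = 24.5 / 83.1 * 100
DLE = 0.2948 * 100
DLE = 29.48%

29.48


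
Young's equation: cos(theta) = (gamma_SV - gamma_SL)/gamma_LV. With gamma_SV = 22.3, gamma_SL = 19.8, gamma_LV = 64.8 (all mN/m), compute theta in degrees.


cos(theta) = (gamma_SV - gamma_SL) / gamma_LV
cos(theta) = (22.3 - 19.8) / 64.8
cos(theta) = 0.03858
theta = arccos(0.03858) = 87.79 degrees

87.79


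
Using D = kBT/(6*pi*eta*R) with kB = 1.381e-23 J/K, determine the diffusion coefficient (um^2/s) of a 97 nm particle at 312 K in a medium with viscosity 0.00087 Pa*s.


Radius R = 97/2 = 48.5 nm = 4.85e-08 m
D = kB*T / (6*pi*eta*R)
D = 1.381e-23 * 312 / (6 * pi * 0.00087 * 4.85e-08)
D = 5.41734e-12 m^2/s = 5.417 um^2/s

5.417


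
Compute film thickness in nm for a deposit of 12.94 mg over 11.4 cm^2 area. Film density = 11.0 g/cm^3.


Convert: m = 12.94 mg = 1.2940e-05 kg, A = 11.4 cm^2 = 1.1400e-03 m^2, rho = 11.0 g/cm^3 = 11000 kg/m^3
t = m / (A * rho)
t = 1.2940e-05 / (1.1400e-03 * 11000)
t = 1.0319e-06 m = 1031.9 nm

1031.9


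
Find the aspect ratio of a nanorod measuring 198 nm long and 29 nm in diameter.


Aspect ratio AR = length / diameter
AR = 198 / 29
AR = 6.83

6.83


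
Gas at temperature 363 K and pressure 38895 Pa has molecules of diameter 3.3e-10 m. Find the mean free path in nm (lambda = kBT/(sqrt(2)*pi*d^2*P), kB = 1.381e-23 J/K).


Mean free path: lambda = kB*T / (sqrt(2) * pi * d^2 * P)
lambda = 1.381e-23 * 363 / (sqrt(2) * pi * (3.3e-10)^2 * 38895)
lambda = 2.66387e-07 m
lambda = 266.39 nm

266.39


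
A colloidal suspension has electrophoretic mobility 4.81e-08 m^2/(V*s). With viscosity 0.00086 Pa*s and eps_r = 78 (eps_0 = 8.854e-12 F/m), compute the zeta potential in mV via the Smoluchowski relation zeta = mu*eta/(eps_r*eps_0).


Smoluchowski equation: zeta = mu * eta / (eps_r * eps_0)
zeta = 4.81e-08 * 0.00086 / (78 * 8.854e-12)
zeta = 0.059898 V = 59.9 mV

59.9


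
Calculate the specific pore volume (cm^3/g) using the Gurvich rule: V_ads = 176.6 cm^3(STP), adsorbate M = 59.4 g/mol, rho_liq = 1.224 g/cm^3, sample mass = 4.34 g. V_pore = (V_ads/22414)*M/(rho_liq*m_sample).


Moles adsorbed n = V_ads / 22414 = 176.6 / 22414 = 7.879004e-03 mol
Liquid volume V_liq = n * M / rho_liq = 7.879004e-03 * 59.4 / 1.224 = 0.38236 cm^3
Specific pore volume V_pore = V_liq / m_sample = 0.38236 / 4.34
V_pore = 0.0881 cm^3/g

0.0881


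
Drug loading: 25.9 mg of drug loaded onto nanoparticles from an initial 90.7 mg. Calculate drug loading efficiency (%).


Drug loading efficiency = (drug loaded / drug initial) * 100
DLE = 25.9 / 90.7 * 100
DLE = 0.2856 * 100
DLE = 28.56%

28.56


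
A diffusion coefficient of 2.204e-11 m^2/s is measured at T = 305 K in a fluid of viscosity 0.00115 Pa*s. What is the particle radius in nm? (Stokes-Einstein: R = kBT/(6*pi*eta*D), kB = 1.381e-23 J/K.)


Stokes-Einstein: R = kB*T / (6*pi*eta*D)
R = 1.381e-23 * 305 / (6 * pi * 0.00115 * 2.204e-11)
R = 8.81623e-09 m = 8.82 nm

8.82


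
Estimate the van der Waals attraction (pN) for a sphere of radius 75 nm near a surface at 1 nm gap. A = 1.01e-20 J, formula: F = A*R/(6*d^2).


Convert to SI: R = 75 nm = 7.5e-08 m, d = 1 nm = 1e-09 m
F = A * R / (6 * d^2)
F = 1.01e-20 * 7.5e-08 / (6 * (1e-09)^2)
F = 1.2625e-10 N = 126.25 pN

126.25


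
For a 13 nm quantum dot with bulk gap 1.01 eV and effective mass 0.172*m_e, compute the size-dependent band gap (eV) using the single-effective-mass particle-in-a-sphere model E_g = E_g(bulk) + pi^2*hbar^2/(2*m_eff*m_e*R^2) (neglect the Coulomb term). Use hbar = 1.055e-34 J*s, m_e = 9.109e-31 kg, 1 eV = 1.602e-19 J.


Radius R = 13/2 nm = 6.5e-09 m
Confinement energy dE = pi^2 * hbar^2 / (2 * m_eff * m_e * R^2)
dE = pi^2 * (1.055e-34)^2 / (2 * 0.172 * 9.109e-31 * (6.5e-09)^2) J, divided by 1.602e-19 J/eV
dE = 0.0518 eV
Total band gap = E_g(bulk) + dE = 1.01 + 0.0518 = 1.0618 eV

1.0618


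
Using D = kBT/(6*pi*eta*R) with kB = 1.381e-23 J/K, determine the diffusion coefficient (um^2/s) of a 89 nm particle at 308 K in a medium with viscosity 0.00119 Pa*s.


Radius R = 89/2 = 44.5 nm = 4.45e-08 m
D = kB*T / (6*pi*eta*R)
D = 1.381e-23 * 308 / (6 * pi * 0.00119 * 4.45e-08)
D = 4.26124e-12 m^2/s = 4.261 um^2/s

4.261


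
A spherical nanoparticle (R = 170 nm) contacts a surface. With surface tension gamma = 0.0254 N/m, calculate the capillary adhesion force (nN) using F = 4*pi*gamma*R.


Convert radius: R = 170 nm = 1.7e-07 m
F = 4 * pi * gamma * R
F = 4 * pi * 0.0254 * 1.7e-07
F = 5.42616e-08 N = 54.2616 nN

54.2616


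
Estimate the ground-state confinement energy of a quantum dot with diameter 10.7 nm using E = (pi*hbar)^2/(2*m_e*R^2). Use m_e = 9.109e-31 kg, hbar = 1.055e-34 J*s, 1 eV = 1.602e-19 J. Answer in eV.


Radius R = 10.7/2 = 5.35 nm = 5.35e-09 m
E = (pi * 1.055e-34)^2 / (2 * 9.109e-31 * (5.35e-09)^2)
E(J) = 2.10667e-21
E = E(J) / 1.602e-19 = 0.0132 eV

0.0132


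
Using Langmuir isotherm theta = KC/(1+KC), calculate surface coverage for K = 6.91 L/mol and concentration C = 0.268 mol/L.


Langmuir isotherm: theta = K*C / (1 + K*C)
K*C = 6.91 * 0.268 = 1.85188
theta = 1.85188 / (1 + 1.85188) = 1.85188 / 2.85188
theta = 0.6494

0.6494


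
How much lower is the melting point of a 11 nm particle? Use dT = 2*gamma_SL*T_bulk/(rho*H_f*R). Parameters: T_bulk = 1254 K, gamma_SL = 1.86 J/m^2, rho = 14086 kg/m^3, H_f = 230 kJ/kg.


Radius R = 11/2 = 5.5 nm = 5.5e-09 m
Convert H_f = 230 kJ/kg = 230000 J/kg
dT = 2 * gamma_SL * T_bulk / (rho * H_f * R)
dT = 2 * 1.86 * 1254 / (14086 * 230000 * 5.5e-09)
dT = 261.8 K

261.8


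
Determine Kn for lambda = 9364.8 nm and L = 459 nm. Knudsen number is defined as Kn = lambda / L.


Knudsen number Kn = lambda / L
Kn = 9364.8 / 459
Kn = 20.4026

20.4026


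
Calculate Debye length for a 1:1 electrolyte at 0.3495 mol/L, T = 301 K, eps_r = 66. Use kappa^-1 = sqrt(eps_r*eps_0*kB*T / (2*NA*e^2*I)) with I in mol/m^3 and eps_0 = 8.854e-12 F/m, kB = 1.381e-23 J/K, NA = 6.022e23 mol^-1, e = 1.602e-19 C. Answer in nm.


Ionic strength I = 0.3495 * 1^2 * 1000 = 349.5 mol/m^3
kappa^-1 = sqrt(66 * 8.854e-12 * 1.381e-23 * 301 / (2 * 6.022e23 * (1.602e-19)^2 * 349.5))
kappa^-1 = 0.474 nm

0.474


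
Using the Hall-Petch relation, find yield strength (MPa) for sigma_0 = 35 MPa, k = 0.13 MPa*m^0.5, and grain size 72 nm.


d = 72 nm = 7.2e-08 m
sqrt(d) = 0.0002683282
Hall-Petch contribution = k / sqrt(d) = 0.13 / 0.0002683282 = 484.5 MPa
sigma = sigma_0 + k/sqrt(d) = 35 + 484.5 = 519.5 MPa

519.5


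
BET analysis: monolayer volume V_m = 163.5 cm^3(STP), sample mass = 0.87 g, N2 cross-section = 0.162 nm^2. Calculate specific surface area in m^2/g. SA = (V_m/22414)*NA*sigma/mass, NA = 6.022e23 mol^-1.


Number of moles in monolayer = V_m / 22414 = 163.5 / 22414 = 0.00729455
Number of molecules = moles * NA = 0.00729455 * 6.022e23
SA = molecules * sigma / mass
SA = (163.5 / 22414) * 6.022e23 * 0.162e-18 / 0.87
SA = 818.0 m^2/g

818.0


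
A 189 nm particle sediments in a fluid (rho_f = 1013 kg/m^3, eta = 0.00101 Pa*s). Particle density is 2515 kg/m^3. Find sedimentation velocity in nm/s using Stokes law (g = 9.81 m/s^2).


Radius R = 189/2 nm = 9.45e-08 m
Density difference = 2515 - 1013 = 1502 kg/m^3
v = 2 * R^2 * (rho_p - rho_f) * g / (9 * eta)
v = 2 * (9.45e-08)^2 * 1502 * 9.81 / (9 * 0.00101)
v = 2.89513e-08 m/s = 28.9513 nm/s

28.9513


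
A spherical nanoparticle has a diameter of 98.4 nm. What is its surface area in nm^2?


Radius r = 98.4/2 = 49.2 nm
Surface area SA = 4 * pi * r^2
SA = 4 * pi * (49.2)^2
SA = 30418.66 nm^2

30418.66


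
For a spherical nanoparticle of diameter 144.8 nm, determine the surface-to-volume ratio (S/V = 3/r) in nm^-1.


Radius r = 144.8/2 = 72.4 nm
S/V = 3 / r = 3 / 72.4
S/V = 0.0414 nm^-1

0.0414


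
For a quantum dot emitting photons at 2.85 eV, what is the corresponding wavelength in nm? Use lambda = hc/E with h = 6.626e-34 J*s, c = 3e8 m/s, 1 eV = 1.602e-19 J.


Convert energy: E = 2.85 eV = 2.85 * 1.602e-19 = 4.5657e-19 J
lambda = h*c / E = 6.626e-34 * 3e8 / 4.5657e-19
lambda = 4.35377e-07 m = 435.4 nm

435.4


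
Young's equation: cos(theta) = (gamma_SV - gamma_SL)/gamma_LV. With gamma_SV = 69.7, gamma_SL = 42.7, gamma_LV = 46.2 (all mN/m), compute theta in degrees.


cos(theta) = (gamma_SV - gamma_SL) / gamma_LV
cos(theta) = (69.7 - 42.7) / 46.2
cos(theta) = 0.584416
theta = arccos(0.584416) = 54.24 degrees

54.24


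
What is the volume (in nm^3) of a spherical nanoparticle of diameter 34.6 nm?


Radius r = 34.6/2 = 17.3 nm
Volume V = (4/3) * pi * r^3
V = (4/3) * pi * (17.3)^3
V = 21688.37 nm^3

21688.37


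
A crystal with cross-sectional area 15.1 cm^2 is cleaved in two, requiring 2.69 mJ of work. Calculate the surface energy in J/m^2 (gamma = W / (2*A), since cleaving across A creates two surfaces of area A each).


Convert: A = 15.1 cm^2 = 0.00151 m^2, W = 2.69 mJ = 0.00269 J
Cleaving exposes two faces of area A, so total new surface = 2*A and gamma = W / (2*A)
gamma = 0.00269 / (2 * 0.00151)
gamma = 0.891 J/m^2

0.891


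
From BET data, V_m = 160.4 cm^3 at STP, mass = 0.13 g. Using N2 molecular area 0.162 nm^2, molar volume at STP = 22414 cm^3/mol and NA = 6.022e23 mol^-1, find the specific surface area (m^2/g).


Number of moles in monolayer = V_m / 22414 = 160.4 / 22414 = 0.00715624
Number of molecules = moles * NA = 0.00715624 * 6.022e23
SA = molecules * sigma / mass
SA = (160.4 / 22414) * 6.022e23 * 0.162e-18 / 0.13
SA = 5370.3 m^2/g

5370.3


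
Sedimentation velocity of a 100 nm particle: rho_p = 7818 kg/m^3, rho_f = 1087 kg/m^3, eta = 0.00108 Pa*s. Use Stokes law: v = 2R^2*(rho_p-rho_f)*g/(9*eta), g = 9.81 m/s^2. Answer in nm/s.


Radius R = 100/2 nm = 5e-08 m
Density difference = 7818 - 1087 = 6731 kg/m^3
v = 2 * R^2 * (rho_p - rho_f) * g / (9 * eta)
v = 2 * (5e-08)^2 * 6731 * 9.81 / (9 * 0.00108)
v = 3.39666e-08 m/s = 33.9666 nm/s

33.9666


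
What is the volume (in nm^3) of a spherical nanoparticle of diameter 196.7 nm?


Radius r = 196.7/2 = 98.35 nm
Volume V = (4/3) * pi * r^3
V = (4/3) * pi * (98.35)^3
V = 3984847.47 nm^3

3984847.47


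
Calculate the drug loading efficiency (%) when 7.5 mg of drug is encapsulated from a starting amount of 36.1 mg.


Drug loading efficiency = (drug loaded / drug initial) * 100
DLE = 7.5 / 36.1 * 100
DLE = 0.2078 * 100
DLE = 20.78%

20.78


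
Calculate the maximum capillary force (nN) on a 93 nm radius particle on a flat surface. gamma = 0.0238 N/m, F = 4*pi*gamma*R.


Convert radius: R = 93 nm = 9.3e-08 m
F = 4 * pi * gamma * R
F = 4 * pi * 0.0238 * 9.3e-08
F = 2.78144e-08 N = 27.8144 nN

27.8144


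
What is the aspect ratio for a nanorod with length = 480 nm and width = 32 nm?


Aspect ratio AR = length / diameter
AR = 480 / 32
AR = 15.0

15.0


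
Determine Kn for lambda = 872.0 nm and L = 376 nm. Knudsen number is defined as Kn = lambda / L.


Knudsen number Kn = lambda / L
Kn = 872.0 / 376
Kn = 2.3191

2.3191


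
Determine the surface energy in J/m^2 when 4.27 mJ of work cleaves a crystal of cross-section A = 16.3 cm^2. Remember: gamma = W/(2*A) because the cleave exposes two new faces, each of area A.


Convert: A = 16.3 cm^2 = 0.00163 m^2, W = 4.27 mJ = 0.00427 J
Cleaving exposes two faces of area A, so total new surface = 2*A and gamma = W / (2*A)
gamma = 0.00427 / (2 * 0.00163)
gamma = 1.31 J/m^2

1.31


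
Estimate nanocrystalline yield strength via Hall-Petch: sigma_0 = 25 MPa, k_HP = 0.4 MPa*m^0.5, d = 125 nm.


d = 125 nm = 1.25e-07 m
sqrt(d) = 0.0003535534
Hall-Petch contribution = k / sqrt(d) = 0.4 / 0.0003535534 = 1131.4 MPa
sigma = sigma_0 + k/sqrt(d) = 25 + 1131.4 = 1156.4 MPa

1156.4


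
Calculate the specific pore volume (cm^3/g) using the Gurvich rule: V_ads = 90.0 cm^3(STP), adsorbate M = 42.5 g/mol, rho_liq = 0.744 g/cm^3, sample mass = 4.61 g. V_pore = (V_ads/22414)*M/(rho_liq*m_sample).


Moles adsorbed n = V_ads / 22414 = 90.0 / 22414 = 4.015348e-03 mol
Liquid volume V_liq = n * M / rho_liq = 4.015348e-03 * 42.5 / 0.744 = 0.22937 cm^3
Specific pore volume V_pore = V_liq / m_sample = 0.22937 / 4.61
V_pore = 0.0498 cm^3/g

0.0498


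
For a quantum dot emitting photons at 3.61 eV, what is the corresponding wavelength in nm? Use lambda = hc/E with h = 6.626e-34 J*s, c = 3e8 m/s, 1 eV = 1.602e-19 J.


Convert energy: E = 3.61 eV = 3.61 * 1.602e-19 = 5.78322e-19 J
lambda = h*c / E = 6.626e-34 * 3e8 / 5.78322e-19
lambda = 3.43719e-07 m = 343.7 nm

343.7


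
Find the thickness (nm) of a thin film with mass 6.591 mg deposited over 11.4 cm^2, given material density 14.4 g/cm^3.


Convert: m = 6.591 mg = 6.5910e-06 kg, A = 11.4 cm^2 = 1.1400e-03 m^2, rho = 14.4 g/cm^3 = 14400 kg/m^3
t = m / (A * rho)
t = 6.5910e-06 / (1.1400e-03 * 14400)
t = 4.0150e-07 m = 401.5 nm

401.5


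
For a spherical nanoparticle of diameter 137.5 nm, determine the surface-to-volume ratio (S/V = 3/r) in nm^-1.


Radius r = 137.5/2 = 68.75 nm
S/V = 3 / r = 3 / 68.75
S/V = 0.0436 nm^-1

0.0436


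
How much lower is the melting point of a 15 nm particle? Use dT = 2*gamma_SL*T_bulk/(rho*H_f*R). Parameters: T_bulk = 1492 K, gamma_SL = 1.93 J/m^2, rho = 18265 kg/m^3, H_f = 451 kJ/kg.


Radius R = 15/2 = 7.5 nm = 7.5e-09 m
Convert H_f = 451 kJ/kg = 451000 J/kg
dT = 2 * gamma_SL * T_bulk / (rho * H_f * R)
dT = 2 * 1.93 * 1492 / (18265 * 451000 * 7.5e-09)
dT = 93.2 K

93.2
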